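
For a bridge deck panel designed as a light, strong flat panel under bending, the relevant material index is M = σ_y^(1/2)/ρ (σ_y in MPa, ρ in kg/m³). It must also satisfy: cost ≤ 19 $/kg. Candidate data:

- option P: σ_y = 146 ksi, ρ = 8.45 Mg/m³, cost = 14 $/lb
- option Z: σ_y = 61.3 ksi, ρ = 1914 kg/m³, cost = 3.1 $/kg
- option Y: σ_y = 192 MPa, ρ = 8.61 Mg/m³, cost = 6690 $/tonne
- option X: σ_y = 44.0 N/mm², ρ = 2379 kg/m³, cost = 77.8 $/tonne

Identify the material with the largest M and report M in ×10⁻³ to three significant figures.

option Z, M = 10.7×10⁻³

Screen on constraints: cost ≤ 19 $/kg. Survivors: option Z, option Y, option X.
In SI units:
  option Z: σ_y = 422.6 MPa, ρ = 1914 kg/m³
  option Y: σ_y = 192.0 MPa, ρ = 8610 kg/m³
  option X: σ_y = 44.00 MPa, ρ = 2379 kg/m³
  option Z: M = 10.7×10⁻³
  option X: M = 2.79×10⁻³
  option Y: M = 1.61×10⁻³
Option Z ranks first.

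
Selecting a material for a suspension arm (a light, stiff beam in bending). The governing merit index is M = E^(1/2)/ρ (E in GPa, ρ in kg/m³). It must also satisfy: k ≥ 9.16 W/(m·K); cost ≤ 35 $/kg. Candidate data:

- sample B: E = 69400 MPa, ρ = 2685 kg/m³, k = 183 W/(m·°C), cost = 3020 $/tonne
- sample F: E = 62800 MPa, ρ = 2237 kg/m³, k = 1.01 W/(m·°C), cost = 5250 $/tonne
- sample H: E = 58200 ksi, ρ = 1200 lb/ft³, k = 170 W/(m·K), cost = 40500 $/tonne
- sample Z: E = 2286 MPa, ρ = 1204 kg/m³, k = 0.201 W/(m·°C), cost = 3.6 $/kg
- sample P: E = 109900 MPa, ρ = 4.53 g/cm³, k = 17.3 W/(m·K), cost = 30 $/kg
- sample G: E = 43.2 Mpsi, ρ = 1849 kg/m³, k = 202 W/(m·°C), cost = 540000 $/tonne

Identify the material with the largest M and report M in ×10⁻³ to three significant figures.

Screen on constraints: k ≥ 9.16 W/(m·K); cost ≤ 35 $/kg. Survivors: sample B, sample P.
Putting every candidate on a common basis:
  sample B: E = 69.40 GPa, ρ = 2685 kg/m³
  sample P: E = 109.9 GPa, ρ = 4530 kg/m³
  sample B: M = 3.10×10⁻³
  sample P: M = 2.31×10⁻³
The maximum is for sample B.

sample B, M = 3.10×10⁻³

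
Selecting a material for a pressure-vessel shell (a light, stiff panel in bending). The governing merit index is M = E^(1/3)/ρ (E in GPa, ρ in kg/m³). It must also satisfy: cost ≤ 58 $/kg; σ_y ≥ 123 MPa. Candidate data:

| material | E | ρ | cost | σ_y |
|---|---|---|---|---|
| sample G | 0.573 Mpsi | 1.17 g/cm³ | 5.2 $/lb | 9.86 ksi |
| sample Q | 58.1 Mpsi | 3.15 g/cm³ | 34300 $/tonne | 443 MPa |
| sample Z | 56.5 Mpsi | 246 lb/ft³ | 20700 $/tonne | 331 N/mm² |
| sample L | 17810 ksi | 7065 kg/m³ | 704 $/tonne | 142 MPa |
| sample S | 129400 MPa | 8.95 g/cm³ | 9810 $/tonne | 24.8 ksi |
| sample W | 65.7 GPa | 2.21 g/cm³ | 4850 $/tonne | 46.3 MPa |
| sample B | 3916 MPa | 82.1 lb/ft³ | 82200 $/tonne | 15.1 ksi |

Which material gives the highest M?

Screen on constraints: cost ≤ 58 $/kg; σ_y ≥ 123 MPa. Survivors: sample Q, sample Z, sample L, sample S.
Convert each candidate to consistent units, then evaluate M:
  sample Q: E = 400.6 GPa, ρ = 3150 kg/m³
  sample Z: E = 389.6 GPa, ρ = 3941 kg/m³
  sample L: E = 122.8 GPa, ρ = 7065 kg/m³
  sample S: E = 129.4 GPa, ρ = 8950 kg/m³
  sample Q: M = 2.34×10⁻³
  sample Z: M = 1.85×10⁻³
  sample L: M = 0.704×10⁻³
  sample S: M = 0.565×10⁻³
Highest index: sample Q.

sample Q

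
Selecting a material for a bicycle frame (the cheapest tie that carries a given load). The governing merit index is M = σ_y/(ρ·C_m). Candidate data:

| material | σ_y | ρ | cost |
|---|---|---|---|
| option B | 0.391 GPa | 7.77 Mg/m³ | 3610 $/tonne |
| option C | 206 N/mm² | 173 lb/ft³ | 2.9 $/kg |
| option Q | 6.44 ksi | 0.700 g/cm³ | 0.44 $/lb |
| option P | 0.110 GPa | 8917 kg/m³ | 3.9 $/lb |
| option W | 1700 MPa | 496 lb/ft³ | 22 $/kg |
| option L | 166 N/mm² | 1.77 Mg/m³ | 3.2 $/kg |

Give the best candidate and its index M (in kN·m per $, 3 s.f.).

option Q, M = 65.4 kN·m per $

Convert each candidate to consistent units, then evaluate M:
  option B: σ_y = 391.0 MPa, ρ = 7770 kg/m³, cost = 3.610 $/kg
  option C: σ_y = 206.0 MPa, ρ = 2771 kg/m³, cost = 2.900 $/kg
  option Q: σ_y = 44.40 MPa, ρ = 700.0 kg/m³, cost = 0.9700 $/kg
  option P: σ_y = 110.0 MPa, ρ = 8917 kg/m³, cost = 8.598 $/kg
  option W: σ_y = 1700 MPa, ρ = 7945 kg/m³, cost = 22.00 $/kg
  option L: σ_y = 166.0 MPa, ρ = 1770 kg/m³, cost = 3.200 $/kg
  option Q: M = 65.4 kN·m per $
  option L: M = 29.3 kN·m per $
  option C: M = 25.6 kN·m per $
  option B: M = 13.9 kN·m per $
  option W: M = 9.73 kN·m per $
  option P: M = 1.43 kN·m per $
Option Q ranks first.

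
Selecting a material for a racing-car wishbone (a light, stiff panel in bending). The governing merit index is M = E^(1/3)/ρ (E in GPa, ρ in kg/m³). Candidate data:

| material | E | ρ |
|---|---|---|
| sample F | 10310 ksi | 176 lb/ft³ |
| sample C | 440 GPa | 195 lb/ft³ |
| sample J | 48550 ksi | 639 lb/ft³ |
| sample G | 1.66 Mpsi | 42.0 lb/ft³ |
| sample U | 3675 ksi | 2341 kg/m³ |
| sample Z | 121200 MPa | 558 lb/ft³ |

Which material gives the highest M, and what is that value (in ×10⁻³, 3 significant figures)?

sample G, M = 3.35×10⁻³

Convert each candidate to consistent units, then evaluate M:
  sample F: E = 71.08 GPa, ρ = 2819 kg/m³
  sample C: E = 440.0 GPa, ρ = 3124 kg/m³
  sample J: E = 334.7 GPa, ρ = 10240 kg/m³
  sample G: E = 11.45 GPa, ρ = 672.8 kg/m³
  sample U: E = 25.34 GPa, ρ = 2341 kg/m³
  sample Z: E = 121.2 GPa, ρ = 8938 kg/m³
  sample G: M = 3.35×10⁻³
  sample C: M = 2.43×10⁻³
  sample F: M = 1.47×10⁻³
  sample U: M = 1.25×10⁻³
  sample J: M = 0.678×10⁻³
  sample Z: M = 0.554×10⁻³
The maximum is for sample G.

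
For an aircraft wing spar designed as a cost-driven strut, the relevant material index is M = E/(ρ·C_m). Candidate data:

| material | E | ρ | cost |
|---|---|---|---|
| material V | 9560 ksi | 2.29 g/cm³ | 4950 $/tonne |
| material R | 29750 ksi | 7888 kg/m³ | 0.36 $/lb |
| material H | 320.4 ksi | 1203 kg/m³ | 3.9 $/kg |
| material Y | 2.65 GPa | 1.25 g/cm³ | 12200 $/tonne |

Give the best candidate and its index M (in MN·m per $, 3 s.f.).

In SI units:
  material V: E = 65.91 GPa, ρ = 2290 kg/m³, cost = 4.950 $/kg
  material R: E = 205.1 GPa, ρ = 7888 kg/m³, cost = 0.7937 $/kg
  material H: E = 2.209 GPa, ρ = 1203 kg/m³, cost = 3.900 $/kg
  material Y: E = 2.650 GPa, ρ = 1250 kg/m³, cost = 12.20 $/kg
  material R: M = 32.8 MN·m per $
  material V: M = 5.81 MN·m per $
  material H: M = 0.471 MN·m per $
  material Y: M = 0.174 MN·m per $
The maximum is for material R.

material R, M = 32.8 MN·m per $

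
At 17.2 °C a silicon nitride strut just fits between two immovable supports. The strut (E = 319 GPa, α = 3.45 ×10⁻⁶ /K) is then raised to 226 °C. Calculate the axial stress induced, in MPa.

230 MPa

ΔT = 208.8 K. Constrained thermal stress σ = E·α·ΔT = 319.0×10³ MPa × 3.45×10⁻⁶ × 208.8 = 230 MPa (compressive).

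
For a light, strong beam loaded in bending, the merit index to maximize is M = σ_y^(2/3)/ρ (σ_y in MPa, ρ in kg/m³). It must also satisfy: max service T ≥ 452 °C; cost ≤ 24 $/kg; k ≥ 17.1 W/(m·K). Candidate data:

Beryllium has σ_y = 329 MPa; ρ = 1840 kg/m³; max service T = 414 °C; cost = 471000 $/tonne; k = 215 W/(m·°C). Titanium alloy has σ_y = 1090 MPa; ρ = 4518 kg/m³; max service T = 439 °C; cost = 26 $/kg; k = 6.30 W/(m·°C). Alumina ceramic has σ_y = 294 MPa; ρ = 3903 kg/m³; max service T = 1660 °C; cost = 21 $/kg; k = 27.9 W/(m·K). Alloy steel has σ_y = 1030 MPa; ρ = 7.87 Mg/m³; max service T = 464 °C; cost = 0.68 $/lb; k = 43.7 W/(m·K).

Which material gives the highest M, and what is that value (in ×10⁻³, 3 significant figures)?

alloy steel, M = 13.0×10⁻³

Screen on constraints: max service T ≥ 452 °C; cost ≤ 24 $/kg; k ≥ 17.1 W/(m·K). Survivors: alumina ceramic, alloy steel.
After converting to SI:
  alumina ceramic: σ_y = 294.0 MPa, ρ = 3903 kg/m³
  alloy steel: σ_y = 1030 MPa, ρ = 7870 kg/m³
  alloy steel: M = 13.0×10⁻³
  alumina ceramic: M = 11.3×10⁻³
Highest index: alloy steel.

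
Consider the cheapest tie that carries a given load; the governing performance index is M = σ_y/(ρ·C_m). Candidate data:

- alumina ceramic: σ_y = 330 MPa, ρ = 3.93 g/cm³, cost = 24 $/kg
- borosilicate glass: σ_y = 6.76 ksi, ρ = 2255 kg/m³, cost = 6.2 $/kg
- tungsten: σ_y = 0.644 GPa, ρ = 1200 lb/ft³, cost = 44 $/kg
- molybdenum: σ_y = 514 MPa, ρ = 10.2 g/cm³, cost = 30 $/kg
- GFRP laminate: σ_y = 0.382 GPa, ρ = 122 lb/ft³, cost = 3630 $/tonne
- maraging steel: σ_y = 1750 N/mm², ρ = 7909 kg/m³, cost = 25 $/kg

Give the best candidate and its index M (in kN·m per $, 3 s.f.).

Putting every candidate on a common basis:
  alumina ceramic: σ_y = 330.0 MPa, ρ = 3930 kg/m³, cost = 24.00 $/kg
  borosilicate glass: σ_y = 46.61 MPa, ρ = 2255 kg/m³, cost = 6.200 $/kg
  tungsten: σ_y = 644.0 MPa, ρ = 19220 kg/m³, cost = 44.00 $/kg
  molybdenum: σ_y = 514.0 MPa, ρ = 10200 kg/m³, cost = 30.00 $/kg
  GFRP laminate: σ_y = 382.0 MPa, ρ = 1954 kg/m³, cost = 3.630 $/kg
  maraging steel: σ_y = 1750 MPa, ρ = 7909 kg/m³, cost = 25.00 $/kg
  GFRP laminate: M = 53.8 kN·m per $
  maraging steel: M = 8.85 kN·m per $
  alumina ceramic: M = 3.50 kN·m per $
  borosilicate glass: M = 3.33 kN·m per $
  molybdenum: M = 1.68 kN·m per $
  tungsten: M = 0.761 kN·m per $
The maximum is for GFRP laminate.

GFRP laminate, M = 53.8 kN·m per $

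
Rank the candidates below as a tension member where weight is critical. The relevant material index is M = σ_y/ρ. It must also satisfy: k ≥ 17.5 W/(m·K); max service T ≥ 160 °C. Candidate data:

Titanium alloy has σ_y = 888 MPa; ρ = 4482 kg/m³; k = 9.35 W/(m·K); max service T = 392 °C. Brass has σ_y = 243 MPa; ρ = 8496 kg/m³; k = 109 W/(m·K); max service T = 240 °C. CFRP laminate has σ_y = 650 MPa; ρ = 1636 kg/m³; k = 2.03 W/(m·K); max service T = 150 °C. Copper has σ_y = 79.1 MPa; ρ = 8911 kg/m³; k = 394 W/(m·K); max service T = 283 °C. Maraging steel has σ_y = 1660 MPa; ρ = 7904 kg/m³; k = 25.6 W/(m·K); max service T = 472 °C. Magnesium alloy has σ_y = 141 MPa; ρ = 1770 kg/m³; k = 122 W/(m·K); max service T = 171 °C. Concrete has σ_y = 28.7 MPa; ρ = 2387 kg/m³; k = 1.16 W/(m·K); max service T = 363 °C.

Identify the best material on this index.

maraging steel

Screen on constraints: k ≥ 17.5 W/(m·K); max service T ≥ 160 °C. Survivors: brass, copper, maraging steel, magnesium alloy.
Computing M directly (units already consistent):
  maraging steel: M = 210 kN·m/kg
  magnesium alloy: M = 79.7 kN·m/kg
  brass: M = 28.6 kN·m/kg
  copper: M = 8.88 kN·m/kg
Maraging steel ranks first.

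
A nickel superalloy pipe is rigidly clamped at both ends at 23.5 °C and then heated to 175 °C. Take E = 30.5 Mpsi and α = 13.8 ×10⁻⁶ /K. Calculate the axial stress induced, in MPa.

440 MPa

E = 30.5 Mpsi = 210.3 GPa.
ΔT = 151.5 K. Constrained thermal stress σ = E·α·ΔT = 210.3×10³ MPa × 13.8×10⁻⁶ × 151.5 = 440 MPa (compressive).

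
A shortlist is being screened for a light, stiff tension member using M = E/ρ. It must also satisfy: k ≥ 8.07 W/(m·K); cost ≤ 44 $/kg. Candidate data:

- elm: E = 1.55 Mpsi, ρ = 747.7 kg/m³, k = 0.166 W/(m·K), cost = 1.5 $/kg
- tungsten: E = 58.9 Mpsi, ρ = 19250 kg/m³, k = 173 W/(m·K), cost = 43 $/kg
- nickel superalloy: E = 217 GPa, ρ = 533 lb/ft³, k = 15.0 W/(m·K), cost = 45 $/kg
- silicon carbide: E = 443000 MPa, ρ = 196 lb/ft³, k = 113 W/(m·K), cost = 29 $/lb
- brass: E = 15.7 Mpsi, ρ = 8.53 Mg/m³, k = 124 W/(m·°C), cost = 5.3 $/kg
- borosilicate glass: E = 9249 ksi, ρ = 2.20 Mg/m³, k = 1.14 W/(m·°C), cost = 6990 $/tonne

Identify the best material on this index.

tungsten

Screen on constraints: k ≥ 8.07 W/(m·K); cost ≤ 44 $/kg. Survivors: tungsten, brass.
After converting to SI:
  tungsten: E = 406.1 GPa, ρ = 19250 kg/m³
  brass: E = 108.2 GPa, ρ = 8530 kg/m³
  tungsten: M = 21.1 MN·m/kg
  brass: M = 12.7 MN·m/kg
Tungsten has the largest M.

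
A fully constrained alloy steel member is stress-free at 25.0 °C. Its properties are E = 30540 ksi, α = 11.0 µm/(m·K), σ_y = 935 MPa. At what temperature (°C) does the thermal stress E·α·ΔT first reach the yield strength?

429 °C

E = 30540 ksi = 210.6 GPa.
E·α·ΔT = 935.0 MPa ⇒ ΔT = 935.0 / (210.6×10³ × 11.0×10⁻⁶) = 403.7 K.
T = 25.0 + 403.7 = 428.7 °C.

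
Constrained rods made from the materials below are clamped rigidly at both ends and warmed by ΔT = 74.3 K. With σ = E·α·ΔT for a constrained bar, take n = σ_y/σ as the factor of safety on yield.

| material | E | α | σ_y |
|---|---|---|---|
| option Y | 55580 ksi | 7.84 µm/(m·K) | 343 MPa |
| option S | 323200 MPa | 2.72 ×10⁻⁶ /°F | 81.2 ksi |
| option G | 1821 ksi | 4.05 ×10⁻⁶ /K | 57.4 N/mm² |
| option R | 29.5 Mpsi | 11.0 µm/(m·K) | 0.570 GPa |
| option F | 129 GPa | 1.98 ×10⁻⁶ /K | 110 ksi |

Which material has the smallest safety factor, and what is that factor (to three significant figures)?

option Y, n = 1.54

In consistent units (E in GPa, α in ×10⁻⁶/K, σ_y in MPa):
  option Y: E = 383.2, α = 7.84, σ_y = 343.0 → σ = 223 MPa, n = 1.54
  option S: E = 323.2, α = 4.90, σ_y = 559.9 → σ = 118 MPa, n = 4.76
  option G: E = 12.56, α = 4.05, σ_y = 57.40 → σ = 3.78 MPa, n = 15.2
  option R: E = 203.4, α = 11.0, σ_y = 570.0 → σ = 166 MPa, n = 3.43
  option F: E = 129.0, α = 1.98, σ_y = 758.4 → σ = 19.0 MPa, n = 40.0
The minimum is option Y at n = 1.54.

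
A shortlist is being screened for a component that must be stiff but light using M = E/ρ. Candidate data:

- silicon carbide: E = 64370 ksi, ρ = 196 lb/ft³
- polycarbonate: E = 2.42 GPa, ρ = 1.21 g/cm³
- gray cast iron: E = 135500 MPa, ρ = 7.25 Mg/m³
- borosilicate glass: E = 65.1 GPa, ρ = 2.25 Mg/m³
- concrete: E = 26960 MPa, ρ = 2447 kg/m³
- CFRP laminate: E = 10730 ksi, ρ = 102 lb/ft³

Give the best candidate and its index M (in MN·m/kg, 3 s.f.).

After converting to SI:
  silicon carbide: E = 443.8 GPa, ρ = 3140 kg/m³
  polycarbonate: E = 2.420 GPa, ρ = 1210 kg/m³
  gray cast iron: E = 135.5 GPa, ρ = 7250 kg/m³
  borosilicate glass: E = 65.10 GPa, ρ = 2250 kg/m³
  concrete: E = 26.96 GPa, ρ = 2447 kg/m³
  CFRP laminate: E = 73.98 GPa, ρ = 1634 kg/m³
  silicon carbide: M = 141 MN·m/kg
  CFRP laminate: M = 45.3 MN·m/kg
  borosilicate glass: M = 28.9 MN·m/kg
  gray cast iron: M = 18.7 MN·m/kg
  concrete: M = 11.0 MN·m/kg
  polycarbonate: M = 2.00 MN·m/kg
The maximum is for silicon carbide.

silicon carbide, M = 141 MN·m/kg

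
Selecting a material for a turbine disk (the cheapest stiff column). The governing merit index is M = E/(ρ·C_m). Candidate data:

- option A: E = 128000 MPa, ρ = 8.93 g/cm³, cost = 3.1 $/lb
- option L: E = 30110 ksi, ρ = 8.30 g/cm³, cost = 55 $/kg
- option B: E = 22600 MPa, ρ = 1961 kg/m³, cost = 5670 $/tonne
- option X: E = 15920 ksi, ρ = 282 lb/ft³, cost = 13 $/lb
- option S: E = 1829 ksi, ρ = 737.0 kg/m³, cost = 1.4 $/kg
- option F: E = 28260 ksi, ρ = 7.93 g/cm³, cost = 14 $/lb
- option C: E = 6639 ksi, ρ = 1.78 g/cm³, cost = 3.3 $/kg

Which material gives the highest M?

option S

In SI units:
  option A: E = 128.0 GPa, ρ = 8930 kg/m³, cost = 6.834 $/kg
  option L: E = 207.6 GPa, ρ = 8300 kg/m³, cost = 55.00 $/kg
  option B: E = 22.60 GPa, ρ = 1961 kg/m³, cost = 5.670 $/kg
  option X: E = 109.8 GPa, ρ = 4517 kg/m³, cost = 28.66 $/kg
  option S: E = 12.61 GPa, ρ = 737.0 kg/m³, cost = 1.400 $/kg
  option F: E = 194.8 GPa, ρ = 7930 kg/m³, cost = 30.86 $/kg
  option C: E = 45.77 GPa, ρ = 1780 kg/m³, cost = 3.300 $/kg
  option S: M = 12.2 MN·m per $
  option C: M = 7.79 MN·m per $
  option A: M = 2.10 MN·m per $
  option B: M = 2.03 MN·m per $
  option X: M = 0.848 MN·m per $
  option F: M = 0.796 MN·m per $
  option L: M = 0.455 MN·m per $
The maximum is for option S.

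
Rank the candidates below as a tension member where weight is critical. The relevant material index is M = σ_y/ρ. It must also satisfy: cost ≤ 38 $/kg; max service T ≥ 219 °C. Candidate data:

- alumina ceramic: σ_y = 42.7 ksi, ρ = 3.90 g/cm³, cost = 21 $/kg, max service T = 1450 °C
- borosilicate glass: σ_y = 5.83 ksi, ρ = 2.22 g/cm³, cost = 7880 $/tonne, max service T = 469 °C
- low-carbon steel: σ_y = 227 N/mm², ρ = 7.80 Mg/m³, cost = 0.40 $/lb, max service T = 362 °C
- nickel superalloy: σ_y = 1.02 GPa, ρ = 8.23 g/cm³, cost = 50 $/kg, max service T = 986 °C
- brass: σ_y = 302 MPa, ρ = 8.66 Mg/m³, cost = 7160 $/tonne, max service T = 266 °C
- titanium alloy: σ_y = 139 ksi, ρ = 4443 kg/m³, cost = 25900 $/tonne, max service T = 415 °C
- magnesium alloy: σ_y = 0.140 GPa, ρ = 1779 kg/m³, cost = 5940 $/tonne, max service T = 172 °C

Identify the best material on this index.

titanium alloy

Screen on constraints: cost ≤ 38 $/kg; max service T ≥ 219 °C. Survivors: alumina ceramic, borosilicate glass, low-carbon steel, brass, titanium alloy.
Normalizing units and computing the index:
  alumina ceramic: σ_y = 294.4 MPa, ρ = 3900 kg/m³
  borosilicate glass: σ_y = 40.20 MPa, ρ = 2220 kg/m³
  low-carbon steel: σ_y = 227.0 MPa, ρ = 7800 kg/m³
  brass: σ_y = 302.0 MPa, ρ = 8660 kg/m³
  titanium alloy: σ_y = 958.4 MPa, ρ = 4443 kg/m³
  titanium alloy: M = 216 kN·m/kg
  alumina ceramic: M = 75.5 kN·m/kg
  brass: M = 34.9 kN·m/kg
  low-carbon steel: M = 29.1 kN·m/kg
  borosilicate glass: M = 18.1 kN·m/kg
Highest index: titanium alloy.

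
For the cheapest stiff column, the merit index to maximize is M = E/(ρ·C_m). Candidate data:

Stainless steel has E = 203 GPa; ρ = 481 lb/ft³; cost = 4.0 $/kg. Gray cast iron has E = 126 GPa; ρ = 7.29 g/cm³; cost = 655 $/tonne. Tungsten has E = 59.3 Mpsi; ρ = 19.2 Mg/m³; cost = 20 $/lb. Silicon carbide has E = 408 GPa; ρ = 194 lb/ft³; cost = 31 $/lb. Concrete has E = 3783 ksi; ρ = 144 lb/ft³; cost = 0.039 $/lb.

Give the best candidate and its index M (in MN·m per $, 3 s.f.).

After converting to SI:
  stainless steel: E = 203.0 GPa, ρ = 7705 kg/m³, cost = 4.000 $/kg
  gray cast iron: E = 126.0 GPa, ρ = 7290 kg/m³, cost = 0.6550 $/kg
  tungsten: E = 408.9 GPa, ρ = 19200 kg/m³, cost = 44.09 $/kg
  silicon carbide: E = 408.0 GPa, ρ = 3108 kg/m³, cost = 68.34 $/kg
  concrete: E = 26.08 GPa, ρ = 2307 kg/m³, cost = 0.08598 $/kg
  concrete: M = 132 MN·m per $
  gray cast iron: M = 26.4 MN·m per $
  stainless steel: M = 6.59 MN·m per $
  silicon carbide: M = 1.92 MN·m per $
  tungsten: M = 0.483 MN·m per $
Concrete has the largest M.

concrete, M = 132 MN·m per $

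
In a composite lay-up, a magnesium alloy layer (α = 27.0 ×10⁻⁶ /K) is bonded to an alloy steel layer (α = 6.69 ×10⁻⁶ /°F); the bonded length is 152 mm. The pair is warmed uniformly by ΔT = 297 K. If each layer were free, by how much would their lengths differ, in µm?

alloy steel: α = 6.69×10⁻⁶/°F × 9/5 = 12.0×10⁻⁶/K.
Δα = |27.0 − 12.0|×10⁻⁶/K = 15.0×10⁻⁶/K.
ΔL_mismatch = Δα·L·ΔT = 15.0×10⁻⁶ × 152.0 mm × 297.0 K = 675 µm.

675 µm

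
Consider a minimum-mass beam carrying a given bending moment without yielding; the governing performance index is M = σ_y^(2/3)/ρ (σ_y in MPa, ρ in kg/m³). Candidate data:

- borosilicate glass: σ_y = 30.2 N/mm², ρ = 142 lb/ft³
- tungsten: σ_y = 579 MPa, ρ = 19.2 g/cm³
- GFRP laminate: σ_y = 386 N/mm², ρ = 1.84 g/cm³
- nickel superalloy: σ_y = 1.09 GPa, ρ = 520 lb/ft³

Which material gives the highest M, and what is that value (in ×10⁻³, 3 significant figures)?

After converting to SI:
  borosilicate glass: σ_y = 30.20 MPa, ρ = 2275 kg/m³
  tungsten: σ_y = 579.0 MPa, ρ = 19200 kg/m³
  GFRP laminate: σ_y = 386.0 MPa, ρ = 1840 kg/m³
  nickel superalloy: σ_y = 1090 MPa, ρ = 8330 kg/m³
  GFRP laminate: M = 28.8×10⁻³
  nickel superalloy: M = 12.7×10⁻³
  borosilicate glass: M = 4.26×10⁻³
  tungsten: M = 3.62×10⁻³
GFRP laminate ranks first.

GFRP laminate, M = 28.8×10⁻³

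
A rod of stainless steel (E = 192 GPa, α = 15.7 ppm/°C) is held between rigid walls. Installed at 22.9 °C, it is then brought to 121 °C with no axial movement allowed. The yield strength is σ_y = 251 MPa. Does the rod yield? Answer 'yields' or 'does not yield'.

yields

ΔT = 98.10 K. Constrained thermal stress σ = E·α·ΔT = 192.0×10³ MPa × 15.7×10⁻⁶ × 98.10 = 296 MPa (compressive).
Compare to σ_y = 251 MPa: σ ≥ σ_y, so it yields.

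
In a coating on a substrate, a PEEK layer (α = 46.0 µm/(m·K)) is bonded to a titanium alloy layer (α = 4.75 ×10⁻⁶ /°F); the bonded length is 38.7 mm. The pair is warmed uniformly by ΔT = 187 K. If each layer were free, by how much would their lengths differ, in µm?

271 µm

titanium alloy: α = 4.75×10⁻⁶/°F × 9/5 = 8.55×10⁻⁶/K.
Δα = |46.0 − 8.55|×10⁻⁶/K = 37.5×10⁻⁶/K.
ΔL_mismatch = Δα·L·ΔT = 37.5×10⁻⁶ × 38.7 mm × 187.0 K = 271 µm.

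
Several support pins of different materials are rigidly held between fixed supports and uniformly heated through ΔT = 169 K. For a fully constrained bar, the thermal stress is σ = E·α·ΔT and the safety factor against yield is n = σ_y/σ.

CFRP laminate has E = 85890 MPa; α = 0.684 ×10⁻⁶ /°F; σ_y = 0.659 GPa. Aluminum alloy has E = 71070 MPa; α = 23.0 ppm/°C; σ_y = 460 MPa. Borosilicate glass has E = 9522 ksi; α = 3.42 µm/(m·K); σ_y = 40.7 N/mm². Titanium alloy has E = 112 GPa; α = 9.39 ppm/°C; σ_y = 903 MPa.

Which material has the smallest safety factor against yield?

borosilicate glass

Converting E to GPa, α to ×10⁻⁶/K, σ_y to MPa, then σ and n for each:
  CFRP laminate: E = 85.89, α = 1.23, σ_y = 659.0 → σ = 17.9 MPa, n = 36.9
  aluminum alloy: E = 71.07, α = 23.0, σ_y = 460.0 → σ = 276 MPa, n = 1.67
  borosilicate glass: E = 65.65, α = 3.42, σ_y = 40.70 → σ = 37.9 MPa, n = 1.07
  titanium alloy: E = 112.0, α = 9.39, σ_y = 903.0 → σ = 178 MPa, n = 5.08
Borosilicate glass has the lowest safety factor, n = 1.07.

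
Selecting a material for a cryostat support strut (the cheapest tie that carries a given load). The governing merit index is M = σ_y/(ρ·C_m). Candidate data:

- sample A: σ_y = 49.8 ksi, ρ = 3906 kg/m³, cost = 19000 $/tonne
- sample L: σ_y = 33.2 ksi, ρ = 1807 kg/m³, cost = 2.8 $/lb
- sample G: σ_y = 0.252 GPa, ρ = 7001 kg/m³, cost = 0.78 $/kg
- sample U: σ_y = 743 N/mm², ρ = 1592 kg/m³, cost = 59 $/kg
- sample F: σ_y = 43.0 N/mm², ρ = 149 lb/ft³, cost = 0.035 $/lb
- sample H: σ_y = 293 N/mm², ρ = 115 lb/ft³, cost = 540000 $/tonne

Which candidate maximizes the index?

In SI units:
  sample A: σ_y = 343.4 MPa, ρ = 3906 kg/m³, cost = 19.00 $/kg
  sample L: σ_y = 228.9 MPa, ρ = 1807 kg/m³, cost = 6.173 $/kg
  sample G: σ_y = 252.0 MPa, ρ = 7001 kg/m³, cost = 0.7800 $/kg
  sample U: σ_y = 743.0 MPa, ρ = 1592 kg/m³, cost = 59.00 $/kg
  sample F: σ_y = 43.00 MPa, ρ = 2387 kg/m³, cost = 0.07716 $/kg
  sample H: σ_y = 293.0 MPa, ρ = 1842 kg/m³, cost = 540.0 $/kg
  sample F: M = 233 kN·m per $
  sample G: M = 46.1 kN·m per $
  sample L: M = 20.5 kN·m per $
  sample U: M = 7.91 kN·m per $
  sample A: M = 4.63 kN·m per $
  sample H: M = 0.295 kN·m per $
Sample F has the largest M.

sample F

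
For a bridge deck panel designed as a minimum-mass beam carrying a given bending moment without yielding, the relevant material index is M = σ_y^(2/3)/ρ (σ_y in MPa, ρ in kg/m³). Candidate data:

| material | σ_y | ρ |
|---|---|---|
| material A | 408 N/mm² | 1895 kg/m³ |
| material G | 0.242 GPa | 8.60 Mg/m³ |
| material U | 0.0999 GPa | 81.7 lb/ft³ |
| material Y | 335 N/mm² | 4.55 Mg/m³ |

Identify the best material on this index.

After converting to SI:
  material A: σ_y = 408.0 MPa, ρ = 1895 kg/m³
  material G: σ_y = 242.0 MPa, ρ = 8600 kg/m³
  material U: σ_y = 99.90 MPa, ρ = 1309 kg/m³
  material Y: σ_y = 335.0 MPa, ρ = 4550 kg/m³
  material A: M = 29.0×10⁻³
  material U: M = 16.5×10⁻³
  material Y: M = 10.6×10⁻³
  material G: M = 4.52×10⁻³
The maximum is for material A.

material A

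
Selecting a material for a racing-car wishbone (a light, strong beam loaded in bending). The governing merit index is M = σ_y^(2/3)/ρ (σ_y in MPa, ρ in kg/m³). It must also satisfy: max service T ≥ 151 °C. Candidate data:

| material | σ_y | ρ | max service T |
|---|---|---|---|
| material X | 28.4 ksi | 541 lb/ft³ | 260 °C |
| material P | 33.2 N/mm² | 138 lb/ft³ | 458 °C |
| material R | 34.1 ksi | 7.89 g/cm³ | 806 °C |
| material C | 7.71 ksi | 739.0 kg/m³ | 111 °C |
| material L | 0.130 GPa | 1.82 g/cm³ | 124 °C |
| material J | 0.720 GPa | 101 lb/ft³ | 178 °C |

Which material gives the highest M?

Screen on constraints: max service T ≥ 151 °C. Survivors: material X, material P, material R, material J.
After converting to SI:
  material X: σ_y = 195.8 MPa, ρ = 8666 kg/m³
  material P: σ_y = 33.20 MPa, ρ = 2211 kg/m³
  material R: σ_y = 235.1 MPa, ρ = 7890 kg/m³
  material J: σ_y = 720.0 MPa, ρ = 1618 kg/m³
  material J: M = 49.7×10⁻³
  material R: M = 4.83×10⁻³
  material P: M = 4.67×10⁻³
  material X: M = 3.89×10⁻³
The maximum is for material J.

material J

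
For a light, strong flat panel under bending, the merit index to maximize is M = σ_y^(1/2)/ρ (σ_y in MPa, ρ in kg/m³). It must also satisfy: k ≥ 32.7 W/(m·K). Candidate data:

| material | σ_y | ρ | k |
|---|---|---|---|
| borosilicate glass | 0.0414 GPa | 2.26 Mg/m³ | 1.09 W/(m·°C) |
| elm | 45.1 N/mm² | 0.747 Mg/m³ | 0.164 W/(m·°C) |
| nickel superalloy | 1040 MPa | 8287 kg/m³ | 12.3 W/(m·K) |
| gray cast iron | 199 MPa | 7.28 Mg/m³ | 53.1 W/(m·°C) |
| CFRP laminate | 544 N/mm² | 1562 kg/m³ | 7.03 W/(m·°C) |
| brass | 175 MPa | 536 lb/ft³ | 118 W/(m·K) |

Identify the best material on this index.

gray cast iron

Screen on constraints: k ≥ 32.7 W/(m·K). Survivors: gray cast iron, brass.
Normalizing units and computing the index:
  gray cast iron: σ_y = 199.0 MPa, ρ = 7280 kg/m³
  brass: σ_y = 175.0 MPa, ρ = 8586 kg/m³
  gray cast iron: M = 1.94×10⁻³
  brass: M = 1.54×10⁻³
Highest index: gray cast iron.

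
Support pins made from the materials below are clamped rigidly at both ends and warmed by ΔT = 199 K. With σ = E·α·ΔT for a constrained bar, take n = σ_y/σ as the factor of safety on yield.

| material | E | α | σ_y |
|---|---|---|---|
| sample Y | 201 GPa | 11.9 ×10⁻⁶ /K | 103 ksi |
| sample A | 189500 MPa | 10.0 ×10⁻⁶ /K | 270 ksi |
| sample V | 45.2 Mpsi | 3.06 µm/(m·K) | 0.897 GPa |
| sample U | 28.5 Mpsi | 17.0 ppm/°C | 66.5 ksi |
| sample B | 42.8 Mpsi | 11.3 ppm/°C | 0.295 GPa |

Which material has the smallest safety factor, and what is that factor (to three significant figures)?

Converting E to GPa, α to ×10⁻⁶/K, σ_y to MPa, then σ and n for each:
  sample Y: E = 201.0, α = 11.9, σ_y = 710.2 → σ = 476 MPa, n = 1.49
  sample A: E = 189.5, α = 10.0, σ_y = 1862 → σ = 377 MPa, n = 4.94
  sample V: E = 311.6, α = 3.06, σ_y = 897.0 → σ = 190 MPa, n = 4.73
  sample U: E = 196.5, α = 17.0, σ_y = 458.5 → σ = 665 MPa, n = 0.690
  sample B: E = 295.1, α = 11.3, σ_y = 295.0 → σ = 664 MPa, n = 0.445
Smallest n: sample B with n = 0.445.

sample B, n = 0.445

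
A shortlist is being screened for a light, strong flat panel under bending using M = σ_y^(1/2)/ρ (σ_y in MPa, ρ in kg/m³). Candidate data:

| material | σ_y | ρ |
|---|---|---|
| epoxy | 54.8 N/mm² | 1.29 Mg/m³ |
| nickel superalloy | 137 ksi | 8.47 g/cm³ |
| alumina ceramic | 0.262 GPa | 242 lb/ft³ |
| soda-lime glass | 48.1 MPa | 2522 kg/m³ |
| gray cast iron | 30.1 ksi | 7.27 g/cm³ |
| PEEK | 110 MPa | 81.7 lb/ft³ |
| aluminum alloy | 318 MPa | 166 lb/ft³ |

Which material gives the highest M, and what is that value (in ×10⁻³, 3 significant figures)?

Normalizing units and computing the index:
  epoxy: σ_y = 54.80 MPa, ρ = 1290 kg/m³
  nickel superalloy: σ_y = 944.6 MPa, ρ = 8470 kg/m³
  alumina ceramic: σ_y = 262.0 MPa, ρ = 3876 kg/m³
  soda-lime glass: σ_y = 48.10 MPa, ρ = 2522 kg/m³
  gray cast iron: σ_y = 207.5 MPa, ρ = 7270 kg/m³
  PEEK: σ_y = 110.0 MPa, ρ = 1309 kg/m³
  aluminum alloy: σ_y = 318.0 MPa, ρ = 2659 kg/m³
  PEEK: M = 8.01×10⁻³
  aluminum alloy: M = 6.71×10⁻³
  epoxy: M = 5.74×10⁻³
  alumina ceramic: M = 4.18×10⁻³
  nickel superalloy: M = 3.63×10⁻³
  soda-lime glass: M = 2.75×10⁻³
  gray cast iron: M = 1.98×10⁻³
The maximum is for PEEK.

PEEK, M = 8.01×10⁻³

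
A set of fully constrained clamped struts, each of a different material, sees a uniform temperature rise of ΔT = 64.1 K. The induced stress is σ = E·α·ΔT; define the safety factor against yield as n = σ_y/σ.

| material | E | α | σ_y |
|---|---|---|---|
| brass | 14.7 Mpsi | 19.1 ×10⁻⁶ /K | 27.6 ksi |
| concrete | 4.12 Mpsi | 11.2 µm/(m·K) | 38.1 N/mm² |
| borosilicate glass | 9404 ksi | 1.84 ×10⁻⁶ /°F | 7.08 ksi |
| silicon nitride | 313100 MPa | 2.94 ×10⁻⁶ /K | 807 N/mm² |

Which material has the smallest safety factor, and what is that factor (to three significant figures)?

brass, n = 1.53

In consistent units (E in GPa, α in ×10⁻⁶/K, σ_y in MPa):
  brass: E = 101.4, α = 19.1, σ_y = 190.3 → σ = 124 MPa, n = 1.53
  concrete: E = 28.41, α = 11.2, σ_y = 38.10 → σ = 20.4 MPa, n = 1.87
  borosilicate glass: E = 64.84, α = 3.31, σ_y = 48.81 → σ = 13.8 MPa, n = 3.55
  silicon nitride: E = 313.1, α = 2.94, σ_y = 807.0 → σ = 59.0 MPa, n = 13.7
The minimum is brass at n = 1.53.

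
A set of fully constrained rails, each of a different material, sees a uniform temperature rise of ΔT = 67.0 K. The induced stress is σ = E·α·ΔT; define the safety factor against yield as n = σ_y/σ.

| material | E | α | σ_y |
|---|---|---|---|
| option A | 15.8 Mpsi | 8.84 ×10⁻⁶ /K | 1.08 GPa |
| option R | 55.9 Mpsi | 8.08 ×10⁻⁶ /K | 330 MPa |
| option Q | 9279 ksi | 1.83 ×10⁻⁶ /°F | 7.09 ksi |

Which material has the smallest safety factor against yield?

option R

With everything in SI (GPa, ×10⁻⁶/K, MPa):
  option A: E = 108.9, α = 8.84, σ_y = 1080 → σ = 64.5 MPa, n = 16.7
  option R: E = 385.4, α = 8.08, σ_y = 330.0 → σ = 209 MPa, n = 1.58
  option Q: E = 63.98, α = 3.29, σ_y = 48.88 → σ = 14.1 MPa, n = 3.46
The minimum is option R at n = 1.58.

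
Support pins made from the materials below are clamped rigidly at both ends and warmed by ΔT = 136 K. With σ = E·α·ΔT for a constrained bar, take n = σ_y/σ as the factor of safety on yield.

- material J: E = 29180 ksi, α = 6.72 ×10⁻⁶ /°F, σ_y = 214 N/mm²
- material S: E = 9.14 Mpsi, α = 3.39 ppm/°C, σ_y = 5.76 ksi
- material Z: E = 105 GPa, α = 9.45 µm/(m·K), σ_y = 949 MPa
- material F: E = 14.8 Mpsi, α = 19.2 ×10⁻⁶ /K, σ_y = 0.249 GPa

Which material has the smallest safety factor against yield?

material J

In consistent units (E in GPa, α in ×10⁻⁶/K, σ_y in MPa):
  material J: E = 201.2, α = 12.1, σ_y = 214.0 → σ = 331 MPa, n = 0.647
  material S: E = 63.02, α = 3.39, σ_y = 39.71 → σ = 29.1 MPa, n = 1.37
  material Z: E = 105.0, α = 9.45, σ_y = 949.0 → σ = 135 MPa, n = 7.03
  material F: E = 102.0, α = 19.2, σ_y = 249.0 → σ = 266 MPa, n = 0.934
The minimum is material J at n = 0.647.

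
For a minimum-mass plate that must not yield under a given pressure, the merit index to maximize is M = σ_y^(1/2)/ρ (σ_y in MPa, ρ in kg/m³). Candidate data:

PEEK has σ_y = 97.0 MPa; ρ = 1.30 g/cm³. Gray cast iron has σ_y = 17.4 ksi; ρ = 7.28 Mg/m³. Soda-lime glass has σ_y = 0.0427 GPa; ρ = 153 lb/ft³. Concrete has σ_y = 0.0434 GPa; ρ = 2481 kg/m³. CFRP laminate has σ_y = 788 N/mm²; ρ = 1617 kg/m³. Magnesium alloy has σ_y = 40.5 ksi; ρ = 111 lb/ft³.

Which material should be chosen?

CFRP laminate

Convert each candidate to consistent units, then evaluate M:
  PEEK: σ_y = 97.00 MPa, ρ = 1300 kg/m³
  gray cast iron: σ_y = 120.0 MPa, ρ = 7280 kg/m³
  soda-lime glass: σ_y = 42.70 MPa, ρ = 2451 kg/m³
  concrete: σ_y = 43.40 MPa, ρ = 2481 kg/m³
  CFRP laminate: σ_y = 788.0 MPa, ρ = 1617 kg/m³
  magnesium alloy: σ_y = 279.2 MPa, ρ = 1778 kg/m³
  CFRP laminate: M = 17.4×10⁻³
  magnesium alloy: M = 9.40×10⁻³
  PEEK: M = 7.58×10⁻³
  soda-lime glass: M = 2.67×10⁻³
  concrete: M = 2.66×10⁻³
  gray cast iron: M = 1.50×10⁻³
Highest index: CFRP laminate.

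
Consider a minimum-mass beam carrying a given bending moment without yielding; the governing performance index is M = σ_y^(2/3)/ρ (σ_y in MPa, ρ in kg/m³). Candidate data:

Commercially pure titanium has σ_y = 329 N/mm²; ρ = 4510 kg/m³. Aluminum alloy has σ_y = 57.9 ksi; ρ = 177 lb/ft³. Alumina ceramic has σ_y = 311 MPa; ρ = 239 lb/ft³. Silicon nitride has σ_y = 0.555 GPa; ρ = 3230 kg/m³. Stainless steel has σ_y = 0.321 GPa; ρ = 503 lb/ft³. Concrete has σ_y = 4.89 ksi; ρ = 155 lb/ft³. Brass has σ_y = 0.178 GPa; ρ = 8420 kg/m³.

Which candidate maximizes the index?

After converting to SI:
  commercially pure titanium: σ_y = 329.0 MPa, ρ = 4510 kg/m³
  aluminum alloy: σ_y = 399.2 MPa, ρ = 2835 kg/m³
  alumina ceramic: σ_y = 311.0 MPa, ρ = 3828 kg/m³
  silicon nitride: σ_y = 555.0 MPa, ρ = 3230 kg/m³
  stainless steel: σ_y = 321.0 MPa, ρ = 8057 kg/m³
  concrete: σ_y = 33.72 MPa, ρ = 2483 kg/m³
  brass: σ_y = 178.0 MPa, ρ = 8420 kg/m³
  silicon nitride: M = 20.9×10⁻³
  aluminum alloy: M = 19.1×10⁻³
  alumina ceramic: M = 12.0×10⁻³
  commercially pure titanium: M = 10.6×10⁻³
  stainless steel: M = 5.82×10⁻³
  concrete: M = 4.20×10⁻³
  brass: M = 3.76×10⁻³
Silicon nitride has the largest M.

silicon nitride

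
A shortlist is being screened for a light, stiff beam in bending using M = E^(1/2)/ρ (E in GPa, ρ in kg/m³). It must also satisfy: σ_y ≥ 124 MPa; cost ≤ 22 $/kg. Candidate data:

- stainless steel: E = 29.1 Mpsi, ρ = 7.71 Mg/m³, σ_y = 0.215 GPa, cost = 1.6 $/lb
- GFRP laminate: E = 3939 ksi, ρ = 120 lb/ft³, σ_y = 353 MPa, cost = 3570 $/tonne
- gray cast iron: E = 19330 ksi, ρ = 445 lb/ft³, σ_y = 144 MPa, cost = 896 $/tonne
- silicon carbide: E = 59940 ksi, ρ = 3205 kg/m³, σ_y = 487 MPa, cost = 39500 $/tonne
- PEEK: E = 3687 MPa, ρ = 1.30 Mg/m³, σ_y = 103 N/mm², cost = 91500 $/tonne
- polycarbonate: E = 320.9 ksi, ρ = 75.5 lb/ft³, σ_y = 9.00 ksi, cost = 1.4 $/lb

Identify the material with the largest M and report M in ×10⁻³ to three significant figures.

GFRP laminate, M = 2.71×10⁻³

Screen on constraints: σ_y ≥ 124 MPa; cost ≤ 22 $/kg. Survivors: stainless steel, GFRP laminate, gray cast iron.
Normalizing units and computing the index:
  stainless steel: E = 200.6 GPa, ρ = 7710 kg/m³
  GFRP laminate: E = 27.16 GPa, ρ = 1922 kg/m³
  gray cast iron: E = 133.3 GPa, ρ = 7128 kg/m³
  GFRP laminate: M = 2.71×10⁻³
  stainless steel: M = 1.84×10⁻³
  gray cast iron: M = 1.62×10⁻³
GFRP laminate has the largest M.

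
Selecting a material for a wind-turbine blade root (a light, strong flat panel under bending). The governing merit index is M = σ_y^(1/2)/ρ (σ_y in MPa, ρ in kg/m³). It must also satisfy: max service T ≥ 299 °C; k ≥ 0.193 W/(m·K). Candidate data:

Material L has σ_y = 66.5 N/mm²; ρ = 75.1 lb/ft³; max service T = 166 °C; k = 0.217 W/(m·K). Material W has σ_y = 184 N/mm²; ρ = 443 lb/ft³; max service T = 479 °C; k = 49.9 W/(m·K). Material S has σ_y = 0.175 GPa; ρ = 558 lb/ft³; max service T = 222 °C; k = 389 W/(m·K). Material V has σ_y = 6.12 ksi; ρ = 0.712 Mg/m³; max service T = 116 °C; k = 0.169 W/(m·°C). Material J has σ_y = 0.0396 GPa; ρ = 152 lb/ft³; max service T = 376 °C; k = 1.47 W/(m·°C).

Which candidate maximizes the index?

Screen on constraints: max service T ≥ 299 °C; k ≥ 0.193 W/(m·K). Survivors: material W, material J.
Normalizing units and computing the index:
  material W: σ_y = 184.0 MPa, ρ = 7096 kg/m³
  material J: σ_y = 39.60 MPa, ρ = 2435 kg/m³
  material J: M = 2.58×10⁻³
  material W: M = 1.91×10⁻³
The maximum is for material J.

material J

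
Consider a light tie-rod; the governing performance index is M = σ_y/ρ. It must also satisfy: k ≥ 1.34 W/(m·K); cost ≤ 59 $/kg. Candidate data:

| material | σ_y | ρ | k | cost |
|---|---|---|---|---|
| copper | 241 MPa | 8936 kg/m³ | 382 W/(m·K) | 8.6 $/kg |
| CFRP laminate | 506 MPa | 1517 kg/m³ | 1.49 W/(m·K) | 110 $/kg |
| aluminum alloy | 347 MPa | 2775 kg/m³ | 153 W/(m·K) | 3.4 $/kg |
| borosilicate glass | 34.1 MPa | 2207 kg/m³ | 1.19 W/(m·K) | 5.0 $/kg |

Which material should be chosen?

Screen on constraints: k ≥ 1.34 W/(m·K); cost ≤ 59 $/kg. Survivors: copper, aluminum alloy.
Computing M directly (units already consistent):
  aluminum alloy: M = 125 kN·m/kg
  copper: M = 27.0 kN·m/kg
The maximum is for aluminum alloy.

aluminum alloy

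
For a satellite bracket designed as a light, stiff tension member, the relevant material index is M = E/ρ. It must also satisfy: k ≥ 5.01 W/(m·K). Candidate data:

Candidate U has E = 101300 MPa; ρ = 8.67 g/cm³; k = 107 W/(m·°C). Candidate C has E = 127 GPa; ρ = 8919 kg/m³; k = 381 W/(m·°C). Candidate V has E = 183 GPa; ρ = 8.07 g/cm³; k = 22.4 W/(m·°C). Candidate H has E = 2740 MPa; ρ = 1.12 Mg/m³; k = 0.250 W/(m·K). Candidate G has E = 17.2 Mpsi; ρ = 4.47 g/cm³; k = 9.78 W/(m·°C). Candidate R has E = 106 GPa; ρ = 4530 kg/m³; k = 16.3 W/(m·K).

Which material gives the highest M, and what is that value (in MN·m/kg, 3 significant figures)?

Screen on constraints: k ≥ 5.01 W/(m·K). Survivors: candidate U, candidate C, candidate V, candidate G, candidate R.
Normalizing units and computing the index:
  candidate U: E = 101.3 GPa, ρ = 8670 kg/m³
  candidate C: E = 127.0 GPa, ρ = 8919 kg/m³
  candidate V: E = 183.0 GPa, ρ = 8070 kg/m³
  candidate G: E = 118.6 GPa, ρ = 4470 kg/m³
  candidate R: E = 106.0 GPa, ρ = 4530 kg/m³
  candidate G: M = 26.5 MN·m/kg
  candidate R: M = 23.4 MN·m/kg
  candidate V: M = 22.7 MN·m/kg
  candidate C: M = 14.2 MN·m/kg
  candidate U: M = 11.7 MN·m/kg
Highest index: candidate G.

candidate G, M = 26.5 MN·m/kg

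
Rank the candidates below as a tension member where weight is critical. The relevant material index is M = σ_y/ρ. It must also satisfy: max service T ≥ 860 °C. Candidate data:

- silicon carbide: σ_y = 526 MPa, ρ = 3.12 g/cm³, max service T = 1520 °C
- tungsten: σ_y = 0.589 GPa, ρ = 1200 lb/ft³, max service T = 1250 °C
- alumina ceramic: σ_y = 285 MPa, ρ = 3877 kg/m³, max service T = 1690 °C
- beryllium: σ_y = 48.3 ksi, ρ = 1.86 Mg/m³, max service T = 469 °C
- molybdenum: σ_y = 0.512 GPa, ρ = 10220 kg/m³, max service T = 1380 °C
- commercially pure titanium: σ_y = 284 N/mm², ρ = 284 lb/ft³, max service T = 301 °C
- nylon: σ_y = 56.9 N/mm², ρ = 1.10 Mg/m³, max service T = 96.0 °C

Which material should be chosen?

silicon carbide

Screen on constraints: max service T ≥ 860 °C. Survivors: silicon carbide, tungsten, alumina ceramic, molybdenum.
In SI units:
  silicon carbide: σ_y = 526.0 MPa, ρ = 3120 kg/m³
  tungsten: σ_y = 589.0 MPa, ρ = 19220 kg/m³
  alumina ceramic: σ_y = 285.0 MPa, ρ = 3877 kg/m³
  molybdenum: σ_y = 512.0 MPa, ρ = 10220 kg/m³
  silicon carbide: M = 169 kN·m/kg
  alumina ceramic: M = 73.5 kN·m/kg
  molybdenum: M = 50.1 kN·m/kg
  tungsten: M = 30.6 kN·m/kg
The maximum is for silicon carbide.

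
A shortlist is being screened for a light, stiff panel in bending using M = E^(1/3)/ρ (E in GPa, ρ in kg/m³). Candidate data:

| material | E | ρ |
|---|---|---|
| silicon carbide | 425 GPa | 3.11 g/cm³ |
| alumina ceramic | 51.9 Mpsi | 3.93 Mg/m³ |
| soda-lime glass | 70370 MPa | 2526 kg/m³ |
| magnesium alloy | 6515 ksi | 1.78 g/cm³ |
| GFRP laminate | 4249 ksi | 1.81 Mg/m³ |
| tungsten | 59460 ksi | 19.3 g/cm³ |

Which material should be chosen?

silicon carbide

Normalizing units and computing the index:
  silicon carbide: E = 425.0 GPa, ρ = 3110 kg/m³
  alumina ceramic: E = 357.8 GPa, ρ = 3930 kg/m³
  soda-lime glass: E = 70.37 GPa, ρ = 2526 kg/m³
  magnesium alloy: E = 44.92 GPa, ρ = 1780 kg/m³
  GFRP laminate: E = 29.30 GPa, ρ = 1810 kg/m³
  tungsten: E = 410.0 GPa, ρ = 19300 kg/m³
  silicon carbide: M = 2.42×10⁻³
  magnesium alloy: M = 2.00×10⁻³
  alumina ceramic: M = 1.81×10⁻³
  GFRP laminate: M = 1.70×10⁻³
  soda-lime glass: M = 1.63×10⁻³
  tungsten: M = 0.385×10⁻³
Silicon carbide ranks first.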